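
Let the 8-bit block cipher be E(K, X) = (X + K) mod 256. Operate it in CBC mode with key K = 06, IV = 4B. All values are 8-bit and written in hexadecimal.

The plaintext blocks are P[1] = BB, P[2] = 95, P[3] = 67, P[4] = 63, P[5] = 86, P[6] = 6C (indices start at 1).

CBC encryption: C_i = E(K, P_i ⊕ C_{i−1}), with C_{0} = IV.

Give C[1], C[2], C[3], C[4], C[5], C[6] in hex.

C[1] = F6, C[2] = 69, C[3] = 14, C[4] = 7D, C[5] = 01, C[6] = 73

C[1]: P[1] ⊕ 4B = F0; E(K, F0) = F6.
C[2]: P[2] ⊕ F6 = 63; E(K, 63) = 69.
C[3]: P[3] ⊕ 69 = 0E; E(K, 0E) = 14.
C[4]: P[4] ⊕ 14 = 77; E(K, 77) = 7D.
C[5]: P[5] ⊕ 7D = FB; E(K, FB) = 01.
C[6]: P[6] ⊕ 01 = 6D; E(K, 6D) = 73.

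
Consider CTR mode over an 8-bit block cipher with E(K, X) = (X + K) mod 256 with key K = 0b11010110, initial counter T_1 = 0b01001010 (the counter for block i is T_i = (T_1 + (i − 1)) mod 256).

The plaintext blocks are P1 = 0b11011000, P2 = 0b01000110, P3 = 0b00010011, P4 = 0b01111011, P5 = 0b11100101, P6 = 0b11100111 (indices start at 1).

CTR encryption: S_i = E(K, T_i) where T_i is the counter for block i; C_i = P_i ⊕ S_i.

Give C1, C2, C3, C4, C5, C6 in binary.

C1: T = 0b01001010, S = E(K, T) = 0b00100000; 0b11011000 ⊕ 0b00100000 = 0b11111000.
C2: T = 0b01001011, S = E(K, T) = 0b00100001; 0b01000110 ⊕ 0b00100001 = 0b01100111.
C3: T = 0b01001100, S = E(K, T) = 0b00100010; 0b00010011 ⊕ 0b00100010 = 0b00110001.
C4: T = 0b01001101, S = E(K, T) = 0b00100011; 0b01111011 ⊕ 0b00100011 = 0b01011000.
C5: T = 0b01001110, S = E(K, T) = 0b00100100; 0b11100101 ⊕ 0b00100100 = 0b11000001.
C6: T = 0b01001111, S = E(K, T) = 0b00100101; 0b11100111 ⊕ 0b00100101 = 0b11000010.

C1 = 0b11111000, C2 = 0b01100111, C3 = 0b00110001, C4 = 0b01011000, C5 = 0b11000001, C6 = 0b11000010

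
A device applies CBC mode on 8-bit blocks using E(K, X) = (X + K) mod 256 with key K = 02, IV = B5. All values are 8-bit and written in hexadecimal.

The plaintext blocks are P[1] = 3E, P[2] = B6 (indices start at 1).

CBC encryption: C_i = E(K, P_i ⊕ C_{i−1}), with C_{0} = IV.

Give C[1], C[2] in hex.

C[1]: P[1] ⊕ B5 = 8B; E(K, 8B) = 8D.
C[2]: P[2] ⊕ 8D = 3B; E(K, 3B) = 3D.

C[1] = 8D, C[2] = 3D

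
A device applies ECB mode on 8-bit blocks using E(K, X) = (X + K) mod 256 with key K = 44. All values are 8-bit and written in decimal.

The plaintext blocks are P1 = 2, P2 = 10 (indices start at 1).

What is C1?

ECB encryption: C_i = E(K, P_i).
C1: E(K, 2) = 46.

C1 = 46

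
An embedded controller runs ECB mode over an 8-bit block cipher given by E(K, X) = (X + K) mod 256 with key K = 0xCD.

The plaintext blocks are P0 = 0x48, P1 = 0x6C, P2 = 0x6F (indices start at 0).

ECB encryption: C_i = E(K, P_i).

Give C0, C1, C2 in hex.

C0: E(K, 0x48) = 0x15.
C1: E(K, 0x6C) = 0x39.
C2: E(K, 0x6F) = 0x3C.

C0 = 0x15, C1 = 0x39, C2 = 0x3C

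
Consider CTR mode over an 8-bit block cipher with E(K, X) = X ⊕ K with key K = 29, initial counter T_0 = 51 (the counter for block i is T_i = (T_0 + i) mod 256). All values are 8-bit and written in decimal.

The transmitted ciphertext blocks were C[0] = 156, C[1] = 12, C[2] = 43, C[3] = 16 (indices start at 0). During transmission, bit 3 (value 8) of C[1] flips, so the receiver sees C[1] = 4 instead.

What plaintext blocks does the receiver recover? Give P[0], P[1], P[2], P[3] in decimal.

P[0] = 178, P[1] = 45, P[2] = 3, P[3] = 59

CTR decryption: S_i = E(K, T_i) where T_i is the counter for block i; P_i = C_i ⊕ S_i.
Only C[1] changed, to 4. In CTR, a change in C_i flips the same bit in P_i only; the keystream is unaffected. Decrypting the received ciphertext:
P[0]: T = 51, S = E(K, T) = 46; 156 ⊕ 46 = 178.
P[1]: T = 52, S = E(K, T) = 41; 4 ⊕ 41 = 45.
P[2]: T = 53, S = E(K, T) = 40; 43 ⊕ 40 = 3.
P[3]: T = 54, S = E(K, T) = 43; 16 ⊕ 43 = 59.
Blocks that differ from the original plaintext: P[1].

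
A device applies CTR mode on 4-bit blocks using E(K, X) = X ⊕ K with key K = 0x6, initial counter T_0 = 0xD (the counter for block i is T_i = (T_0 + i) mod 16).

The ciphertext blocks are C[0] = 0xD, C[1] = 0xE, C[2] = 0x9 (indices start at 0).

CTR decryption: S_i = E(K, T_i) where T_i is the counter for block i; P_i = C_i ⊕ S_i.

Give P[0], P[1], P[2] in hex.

P[0] = 0x6, P[1] = 0x6, P[2] = 0x0

P[0]: T = 0xD, S = E(K, T) = 0xB; 0xD ⊕ 0xB = 0x6.
P[1]: T = 0xE, S = E(K, T) = 0x8; 0xE ⊕ 0x8 = 0x6.
P[2]: T = 0xF, S = E(K, T) = 0x9; 0x9 ⊕ 0x9 = 0x0.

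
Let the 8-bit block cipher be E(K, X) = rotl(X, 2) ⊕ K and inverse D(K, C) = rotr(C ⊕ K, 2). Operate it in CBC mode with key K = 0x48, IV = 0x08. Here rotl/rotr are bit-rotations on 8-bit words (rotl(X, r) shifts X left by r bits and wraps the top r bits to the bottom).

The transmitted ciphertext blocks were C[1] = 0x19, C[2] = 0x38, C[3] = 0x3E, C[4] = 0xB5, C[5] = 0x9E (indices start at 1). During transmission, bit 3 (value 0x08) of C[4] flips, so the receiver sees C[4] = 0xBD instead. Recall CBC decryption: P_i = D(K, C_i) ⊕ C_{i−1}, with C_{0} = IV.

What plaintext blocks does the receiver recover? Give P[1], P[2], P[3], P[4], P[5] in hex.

P[1] = 0x5C, P[2] = 0x05, P[3] = 0xA5, P[4] = 0x43, P[5] = 0x08

Only C[4] changed, to 0xBD. In CBC, a change in C_i garbles P_i and flips the same bit in P_{i+1}. Decrypting the received ciphertext:
P[1]: D(K, 0x19) = 0x54; 0x54 ⊕ 0x08 = 0x5C.
P[2]: D(K, 0x38) = 0x1C; 0x1C ⊕ 0x19 = 0x05.
P[3]: D(K, 0x3E) = 0x9D; 0x9D ⊕ 0x38 = 0xA5.
P[4]: D(K, 0xBD) = 0x7D; 0x7D ⊕ 0x3E = 0x43.
P[5]: D(K, 0x9E) = 0xB5; 0xB5 ⊕ 0xBD = 0x08.
Blocks that differ from the original plaintext: P[4], P[5].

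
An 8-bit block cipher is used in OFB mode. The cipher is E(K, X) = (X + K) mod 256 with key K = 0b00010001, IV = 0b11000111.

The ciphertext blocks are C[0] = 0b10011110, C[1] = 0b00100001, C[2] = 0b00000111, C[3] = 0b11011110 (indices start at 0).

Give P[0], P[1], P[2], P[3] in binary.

P[0] = 0b01000110, P[1] = 0b11001000, P[2] = 0b11111101, P[3] = 0b11010101

OFB decryption: S_i = E(K, S_{i−1}) with S_{−1} = IV; P_i = C_i ⊕ S_i.
P[0]: S = E(K, 0b11000111) = 0b11011000; 0b10011110 ⊕ 0b11011000 = 0b01000110.
P[1]: S = E(K, 0b11011000) = 0b11101001; 0b00100001 ⊕ 0b11101001 = 0b11001000.
P[2]: S = E(K, 0b11101001) = 0b11111010; 0b00000111 ⊕ 0b11111010 = 0b11111101.
P[3]: S = E(K, 0b11111010) = 0b00001011; 0b11011110 ⊕ 0b00001011 = 0b11010101.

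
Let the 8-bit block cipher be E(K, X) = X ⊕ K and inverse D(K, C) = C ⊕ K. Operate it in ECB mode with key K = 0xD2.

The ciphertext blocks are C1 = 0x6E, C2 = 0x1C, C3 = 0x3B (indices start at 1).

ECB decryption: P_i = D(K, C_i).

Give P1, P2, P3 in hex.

P1: D(K, 0x6E) = 0xBC.
P2: D(K, 0x1C) = 0xCE.
P3: D(K, 0x3B) = 0xE9.

P1 = 0xBC, P2 = 0xCE, P3 = 0xE9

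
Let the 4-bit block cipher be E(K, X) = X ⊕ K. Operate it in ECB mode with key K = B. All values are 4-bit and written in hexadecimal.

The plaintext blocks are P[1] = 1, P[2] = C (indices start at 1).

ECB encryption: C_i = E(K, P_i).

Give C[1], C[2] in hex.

C[1]: E(K, 1) = A.
C[2]: E(K, C) = 7.

C[1] = A, C[2] = 7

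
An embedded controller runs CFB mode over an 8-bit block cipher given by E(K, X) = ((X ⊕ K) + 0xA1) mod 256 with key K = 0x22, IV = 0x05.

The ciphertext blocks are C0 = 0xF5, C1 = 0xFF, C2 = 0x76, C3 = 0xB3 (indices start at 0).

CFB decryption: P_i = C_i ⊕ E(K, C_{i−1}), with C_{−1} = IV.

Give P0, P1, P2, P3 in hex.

P0 = 0x3D, P1 = 0x87, P2 = 0x08, P3 = 0x46

P0: E(K, 0x05) = 0xC8; 0xF5 ⊕ 0xC8 = 0x3D.
P1: E(K, 0xF5) = 0x78; 0xFF ⊕ 0x78 = 0x87.
P2: E(K, 0xFF) = 0x7E; 0x76 ⊕ 0x7E = 0x08.
P3: E(K, 0x76) = 0xF5; 0xB3 ⊕ 0xF5 = 0x46.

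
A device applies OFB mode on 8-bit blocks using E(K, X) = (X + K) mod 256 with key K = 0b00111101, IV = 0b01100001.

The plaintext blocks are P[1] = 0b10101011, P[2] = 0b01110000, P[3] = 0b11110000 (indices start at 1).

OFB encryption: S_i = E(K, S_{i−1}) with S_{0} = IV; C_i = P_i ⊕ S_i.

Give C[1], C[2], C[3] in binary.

C[1]: S = E(K, 0b01100001) = 0b10011110; 0b10101011 ⊕ 0b10011110 = 0b00110101.
C[2]: S = E(K, 0b10011110) = 0b11011011; 0b01110000 ⊕ 0b11011011 = 0b10101011.
C[3]: S = E(K, 0b11011011) = 0b00011000; 0b11110000 ⊕ 0b00011000 = 0b11101000.

C[1] = 0b00110101, C[2] = 0b10101011, C[3] = 0b11101000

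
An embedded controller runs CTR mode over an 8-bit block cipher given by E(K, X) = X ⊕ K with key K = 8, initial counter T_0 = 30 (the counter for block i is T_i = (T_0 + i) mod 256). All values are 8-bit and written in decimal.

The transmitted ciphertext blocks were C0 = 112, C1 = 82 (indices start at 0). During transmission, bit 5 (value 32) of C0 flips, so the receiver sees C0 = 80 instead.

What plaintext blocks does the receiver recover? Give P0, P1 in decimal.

P0 = 70, P1 = 69

CTR decryption: S_i = E(K, T_i) where T_i is the counter for block i; P_i = C_i ⊕ S_i.
Only C0 changed, to 80. In CTR, a change in C_i flips the same bit in P_i only; the keystream is unaffected. Decrypting the received ciphertext:
P0: T = 30, S = E(K, T) = 22; 80 ⊕ 22 = 70.
P1: T = 31, S = E(K, T) = 23; 82 ⊕ 23 = 69.
Blocks that differ from the original plaintext: P0.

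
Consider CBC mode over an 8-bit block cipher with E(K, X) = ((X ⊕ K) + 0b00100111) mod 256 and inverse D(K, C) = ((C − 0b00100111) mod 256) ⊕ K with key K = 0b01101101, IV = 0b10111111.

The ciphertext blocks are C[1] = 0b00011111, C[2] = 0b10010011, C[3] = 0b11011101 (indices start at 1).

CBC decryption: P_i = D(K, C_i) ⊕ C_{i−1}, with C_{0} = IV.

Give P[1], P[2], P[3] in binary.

P[1]: D(K, 0b00011111) = 0b10010101; 0b10010101 ⊕ 0b10111111 = 0b00101010.
P[2]: D(K, 0b10010011) = 0b00000001; 0b00000001 ⊕ 0b00011111 = 0b00011110.
P[3]: D(K, 0b11011101) = 0b11011011; 0b11011011 ⊕ 0b10010011 = 0b01001000.

P[1] = 0b00101010, P[2] = 0b00011110, P[3] = 0b01001000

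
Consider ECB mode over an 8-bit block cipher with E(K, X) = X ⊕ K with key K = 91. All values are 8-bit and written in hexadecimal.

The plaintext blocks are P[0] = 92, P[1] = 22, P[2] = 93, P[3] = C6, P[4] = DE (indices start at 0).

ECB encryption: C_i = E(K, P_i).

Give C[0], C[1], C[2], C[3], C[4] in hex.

C[0] = 03, C[1] = B3, C[2] = 02, C[3] = 57, C[4] = 4F

C[0]: E(K, 92) = 03.
C[1]: E(K, 22) = B3.
C[2]: E(K, 93) = 02.
C[3]: E(K, C6) = 57.
C[4]: E(K, DE) = 4F.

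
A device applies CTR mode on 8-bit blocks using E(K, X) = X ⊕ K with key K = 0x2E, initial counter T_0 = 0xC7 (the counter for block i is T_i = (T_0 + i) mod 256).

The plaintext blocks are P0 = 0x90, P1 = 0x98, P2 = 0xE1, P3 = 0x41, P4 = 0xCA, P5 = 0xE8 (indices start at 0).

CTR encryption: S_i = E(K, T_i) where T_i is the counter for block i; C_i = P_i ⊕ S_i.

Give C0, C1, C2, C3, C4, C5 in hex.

C0 = 0x79, C1 = 0x7E, C2 = 0x06, C3 = 0xA5, C4 = 0x2F, C5 = 0x0A

C0: T = 0xC7, S = E(K, T) = 0xE9; 0x90 ⊕ 0xE9 = 0x79.
C1: T = 0xC8, S = E(K, T) = 0xE6; 0x98 ⊕ 0xE6 = 0x7E.
C2: T = 0xC9, S = E(K, T) = 0xE7; 0xE1 ⊕ 0xE7 = 0x06.
C3: T = 0xCA, S = E(K, T) = 0xE4; 0x41 ⊕ 0xE4 = 0xA5.
C4: T = 0xCB, S = E(K, T) = 0xE5; 0xCA ⊕ 0xE5 = 0x2F.
C5: T = 0xCC, S = E(K, T) = 0xE2; 0xE8 ⊕ 0xE2 = 0x0A.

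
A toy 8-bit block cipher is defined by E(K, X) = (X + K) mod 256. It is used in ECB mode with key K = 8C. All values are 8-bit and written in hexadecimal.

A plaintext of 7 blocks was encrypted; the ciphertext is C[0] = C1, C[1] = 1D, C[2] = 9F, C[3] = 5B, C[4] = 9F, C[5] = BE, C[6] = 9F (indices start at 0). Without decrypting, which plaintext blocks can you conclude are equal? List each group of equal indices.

P[2] = P[4] = P[6]

ECB encrypts each block independently with the same key, so equal ciphertext blocks imply equal plaintext blocks.
C[2] = C[4] = C[6] = 9F, so P[2] = P[4] = P[6].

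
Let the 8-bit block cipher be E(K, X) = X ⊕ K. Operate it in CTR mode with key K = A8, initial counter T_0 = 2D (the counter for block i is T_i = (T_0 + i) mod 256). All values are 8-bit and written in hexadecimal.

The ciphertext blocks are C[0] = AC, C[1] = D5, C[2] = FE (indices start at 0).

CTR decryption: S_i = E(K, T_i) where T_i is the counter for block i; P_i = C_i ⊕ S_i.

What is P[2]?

P[2] = 79

P[2]: T = 2F, S = E(K, T) = 87; FE ⊕ 87 = 79.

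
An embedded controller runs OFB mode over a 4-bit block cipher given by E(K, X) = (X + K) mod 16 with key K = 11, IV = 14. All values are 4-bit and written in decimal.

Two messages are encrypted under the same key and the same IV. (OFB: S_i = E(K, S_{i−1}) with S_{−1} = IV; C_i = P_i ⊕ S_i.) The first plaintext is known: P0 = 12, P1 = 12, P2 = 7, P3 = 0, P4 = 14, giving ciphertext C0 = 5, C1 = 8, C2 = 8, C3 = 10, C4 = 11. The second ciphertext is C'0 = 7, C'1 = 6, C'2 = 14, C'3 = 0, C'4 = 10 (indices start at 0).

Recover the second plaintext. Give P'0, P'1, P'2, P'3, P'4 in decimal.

In OFB with a reused IV, both messages share the same keystream S_i, so C_i ⊕ C'_i = P_i ⊕ P'_i and thus P'_i = P_i ⊕ C_i ⊕ C'_i.
P'0: 12 ⊕ 5 ⊕ 7 = 14.
P'1: 12 ⊕ 8 ⊕ 6 = 2.
P'2: 7 ⊕ 8 ⊕ 14 = 1.
P'3: 0 ⊕ 10 ⊕ 0 = 10.
P'4: 14 ⊕ 11 ⊕ 10 = 15.

P'0 = 14, P'1 = 2, P'2 = 1, P'3 = 10, P'4 = 15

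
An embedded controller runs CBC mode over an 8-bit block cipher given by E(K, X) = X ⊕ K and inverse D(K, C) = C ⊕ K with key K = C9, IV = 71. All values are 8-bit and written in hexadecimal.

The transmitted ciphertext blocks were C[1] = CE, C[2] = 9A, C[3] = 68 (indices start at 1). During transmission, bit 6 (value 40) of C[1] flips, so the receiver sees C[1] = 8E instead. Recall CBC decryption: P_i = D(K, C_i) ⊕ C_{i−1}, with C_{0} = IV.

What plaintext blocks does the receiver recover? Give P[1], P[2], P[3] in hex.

P[1] = 36, P[2] = DD, P[3] = 3B

Only C[1] changed, to 8E. In CBC, a change in C_i garbles P_i and flips the same bit in P_{i+1}. Decrypting the received ciphertext:
P[1]: D(K, 8E) = 47; 47 ⊕ 71 = 36.
P[2]: D(K, 9A) = 53; 53 ⊕ 8E = DD.
P[3]: D(K, 68) = A1; A1 ⊕ 9A = 3B.
Blocks that differ from the original plaintext: P[1], P[2].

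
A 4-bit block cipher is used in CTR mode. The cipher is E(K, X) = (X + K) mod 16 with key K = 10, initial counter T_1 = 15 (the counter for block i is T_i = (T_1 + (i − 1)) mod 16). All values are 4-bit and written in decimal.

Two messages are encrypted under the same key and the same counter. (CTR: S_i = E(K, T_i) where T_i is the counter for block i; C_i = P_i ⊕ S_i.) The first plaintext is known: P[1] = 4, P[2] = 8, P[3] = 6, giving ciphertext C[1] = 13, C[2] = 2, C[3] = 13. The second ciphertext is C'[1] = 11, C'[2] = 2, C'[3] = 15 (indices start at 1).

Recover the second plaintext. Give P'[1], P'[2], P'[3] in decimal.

In CTR with a reused counter, both messages share the same keystream S_i, so C_i ⊕ C'_i = P_i ⊕ P'_i and thus P'_i = P_i ⊕ C_i ⊕ C'_i.
P'[1]: 4 ⊕ 13 ⊕ 11 = 2.
P'[2]: 8 ⊕ 2 ⊕ 2 = 8.
P'[3]: 6 ⊕ 13 ⊕ 15 = 4.

P'[1] = 2, P'[2] = 8, P'[3] = 4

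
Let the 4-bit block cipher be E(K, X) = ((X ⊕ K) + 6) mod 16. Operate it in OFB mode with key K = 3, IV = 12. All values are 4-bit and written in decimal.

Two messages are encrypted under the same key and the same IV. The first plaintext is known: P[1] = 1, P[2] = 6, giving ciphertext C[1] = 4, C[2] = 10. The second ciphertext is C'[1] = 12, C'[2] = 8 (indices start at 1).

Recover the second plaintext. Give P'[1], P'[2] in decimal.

P'[1] = 9, P'[2] = 4

In OFB with a reused IV, both messages share the same keystream S_i, so C_i ⊕ C'_i = P_i ⊕ P'_i and thus P'_i = P_i ⊕ C_i ⊕ C'_i.
P'[1]: 1 ⊕ 4 ⊕ 12 = 9.
P'[2]: 6 ⊕ 10 ⊕ 8 = 4.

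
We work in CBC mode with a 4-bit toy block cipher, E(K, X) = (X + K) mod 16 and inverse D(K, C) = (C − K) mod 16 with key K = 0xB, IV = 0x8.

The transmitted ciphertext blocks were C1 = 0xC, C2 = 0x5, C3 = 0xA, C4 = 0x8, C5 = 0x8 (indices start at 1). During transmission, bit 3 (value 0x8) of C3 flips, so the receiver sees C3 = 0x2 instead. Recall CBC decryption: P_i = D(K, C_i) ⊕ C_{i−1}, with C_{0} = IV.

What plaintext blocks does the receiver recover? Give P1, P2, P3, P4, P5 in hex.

Only C3 changed, to 0x2. In CBC, a change in C_i garbles P_i and flips the same bit in P_{i+1}. Decrypting the received ciphertext:
P1: D(K, 0xC) = 0x1; 0x1 ⊕ 0x8 = 0x9.
P2: D(K, 0x5) = 0xA; 0xA ⊕ 0xC = 0x6.
P3: D(K, 0x2) = 0x7; 0x7 ⊕ 0x5 = 0x2.
P4: D(K, 0x8) = 0xD; 0xD ⊕ 0x2 = 0xF.
P5: D(K, 0x8) = 0xD; 0xD ⊕ 0x8 = 0x5.
Blocks that differ from the original plaintext: P3, P4.

P1 = 0x9, P2 = 0x6, P3 = 0x2, P4 = 0xF, P5 = 0x5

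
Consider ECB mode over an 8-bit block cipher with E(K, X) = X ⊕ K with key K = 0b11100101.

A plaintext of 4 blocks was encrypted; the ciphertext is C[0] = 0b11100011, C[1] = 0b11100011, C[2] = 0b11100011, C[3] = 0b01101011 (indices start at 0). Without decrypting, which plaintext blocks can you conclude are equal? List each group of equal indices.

P[0] = P[1] = P[2]

ECB encrypts each block independently with the same key, so equal ciphertext blocks imply equal plaintext blocks.
C[0] = C[1] = C[2] = 0b11100011, so P[0] = P[1] = P[2].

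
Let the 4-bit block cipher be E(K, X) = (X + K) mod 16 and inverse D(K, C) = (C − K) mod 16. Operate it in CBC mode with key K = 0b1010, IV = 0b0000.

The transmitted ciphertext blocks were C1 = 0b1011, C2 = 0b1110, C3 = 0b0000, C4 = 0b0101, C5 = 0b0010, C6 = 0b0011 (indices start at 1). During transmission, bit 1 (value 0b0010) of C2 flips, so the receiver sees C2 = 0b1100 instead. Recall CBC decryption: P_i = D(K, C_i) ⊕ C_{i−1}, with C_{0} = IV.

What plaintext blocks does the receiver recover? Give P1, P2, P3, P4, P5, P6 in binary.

Only C2 changed, to 0b1100. In CBC, a change in C_i garbles P_i and flips the same bit in P_{i+1}. Decrypting the received ciphertext:
P1: D(K, 0b1011) = 0b0001; 0b0001 ⊕ 0b0000 = 0b0001.
P2: D(K, 0b1100) = 0b0010; 0b0010 ⊕ 0b1011 = 0b1001.
P3: D(K, 0b0000) = 0b0110; 0b0110 ⊕ 0b1100 = 0b1010.
P4: D(K, 0b0101) = 0b1011; 0b1011 ⊕ 0b0000 = 0b1011.
P5: D(K, 0b0010) = 0b1000; 0b1000 ⊕ 0b0101 = 0b1101.
P6: D(K, 0b0011) = 0b1001; 0b1001 ⊕ 0b0010 = 0b1011.
Blocks that differ from the original plaintext: P2, P3.

P1 = 0b0001, P2 = 0b1001, P3 = 0b1010, P4 = 0b1011, P5 = 0b1101, P6 = 0b1011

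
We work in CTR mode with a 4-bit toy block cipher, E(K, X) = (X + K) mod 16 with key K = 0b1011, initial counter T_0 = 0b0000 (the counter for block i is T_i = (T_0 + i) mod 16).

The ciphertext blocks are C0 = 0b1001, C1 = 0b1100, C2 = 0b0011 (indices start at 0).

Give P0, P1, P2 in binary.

CTR decryption: S_i = E(K, T_i) where T_i is the counter for block i; P_i = C_i ⊕ S_i.
P0: T = 0b0000, S = E(K, T) = 0b1011; 0b1001 ⊕ 0b1011 = 0b0010.
P1: T = 0b0001, S = E(K, T) = 0b1100; 0b1100 ⊕ 0b1100 = 0b0000.
P2: T = 0b0010, S = E(K, T) = 0b1101; 0b0011 ⊕ 0b1101 = 0b1110.

P0 = 0b0010, P1 = 0b0000, P2 = 0b1110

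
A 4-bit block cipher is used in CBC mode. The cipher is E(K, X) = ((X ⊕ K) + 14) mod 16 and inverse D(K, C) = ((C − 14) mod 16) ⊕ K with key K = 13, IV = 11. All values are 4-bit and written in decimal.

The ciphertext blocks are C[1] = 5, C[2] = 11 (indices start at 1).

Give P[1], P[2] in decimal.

P[1] = 1, P[2] = 5

CBC decryption: P_i = D(K, C_i) ⊕ C_{i−1}, with C_{0} = IV.
P[1]: D(K, 5) = 10; 10 ⊕ 11 = 1.
P[2]: D(K, 11) = 0; 0 ⊕ 5 = 5.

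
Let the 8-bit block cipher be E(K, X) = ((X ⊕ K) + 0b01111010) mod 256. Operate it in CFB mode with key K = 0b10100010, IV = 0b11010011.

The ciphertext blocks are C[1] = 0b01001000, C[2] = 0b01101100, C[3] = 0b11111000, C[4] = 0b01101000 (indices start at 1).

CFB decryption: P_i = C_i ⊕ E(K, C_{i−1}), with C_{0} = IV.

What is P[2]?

P[2] = 0b00001000

P[2]: E(K, 0b01001000) = 0b01100100; 0b01101100 ⊕ 0b01100100 = 0b00001000.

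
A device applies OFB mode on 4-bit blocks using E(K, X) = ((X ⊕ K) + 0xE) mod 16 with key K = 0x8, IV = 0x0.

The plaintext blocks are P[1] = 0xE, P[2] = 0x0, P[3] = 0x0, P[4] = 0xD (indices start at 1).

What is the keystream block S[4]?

0x8

OFB encryption: S_i = E(K, S_{i−1}) with S_{0} = IV; C_i = P_i ⊕ S_i.
C[1]: S = E(K, 0x0) = 0x6; 0xE ⊕ 0x6 = 0x8.
C[2]: S = E(K, 0x6) = 0xC; 0x0 ⊕ 0xC = 0xC.
C[3]: S = E(K, 0xC) = 0x2; 0x0 ⊕ 0x2 = 0x2.
C[4]: S = E(K, 0x2) = 0x8; 0xD ⊕ 0x8 = 0x5.
So S[4] = 0x8.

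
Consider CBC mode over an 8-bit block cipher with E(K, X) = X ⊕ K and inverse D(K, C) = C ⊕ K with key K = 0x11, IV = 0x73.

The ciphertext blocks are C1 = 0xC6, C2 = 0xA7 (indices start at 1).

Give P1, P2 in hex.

P1 = 0xA4, P2 = 0x70

CBC decryption: P_i = D(K, C_i) ⊕ C_{i−1}, with C_{0} = IV.
P1: D(K, 0xC6) = 0xD7; 0xD7 ⊕ 0x73 = 0xA4.
P2: D(K, 0xA7) = 0xB6; 0xB6 ⊕ 0xC6 = 0x70.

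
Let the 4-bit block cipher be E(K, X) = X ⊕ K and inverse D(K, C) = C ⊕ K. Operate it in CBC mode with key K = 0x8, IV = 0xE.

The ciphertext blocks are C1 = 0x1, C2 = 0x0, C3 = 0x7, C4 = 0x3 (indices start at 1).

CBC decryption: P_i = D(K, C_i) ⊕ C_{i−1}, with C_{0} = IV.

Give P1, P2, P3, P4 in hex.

P1: D(K, 0x1) = 0x9; 0x9 ⊕ 0xE = 0x7.
P2: D(K, 0x0) = 0x8; 0x8 ⊕ 0x1 = 0x9.
P3: D(K, 0x7) = 0xF; 0xF ⊕ 0x0 = 0xF.
P4: D(K, 0x3) = 0xB; 0xB ⊕ 0x7 = 0xC.

P1 = 0x7, P2 = 0x9, P3 = 0xF, P4 = 0xC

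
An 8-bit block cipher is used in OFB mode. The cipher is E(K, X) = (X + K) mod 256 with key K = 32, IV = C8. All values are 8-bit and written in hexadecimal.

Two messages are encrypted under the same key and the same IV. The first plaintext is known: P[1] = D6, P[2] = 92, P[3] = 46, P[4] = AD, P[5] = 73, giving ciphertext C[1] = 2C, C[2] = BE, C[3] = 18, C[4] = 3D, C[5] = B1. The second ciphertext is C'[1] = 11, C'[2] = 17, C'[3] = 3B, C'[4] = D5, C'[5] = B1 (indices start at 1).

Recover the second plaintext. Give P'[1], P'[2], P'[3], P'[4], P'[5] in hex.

In OFB with a reused IV, both messages share the same keystream S_i, so C_i ⊕ C'_i = P_i ⊕ P'_i and thus P'_i = P_i ⊕ C_i ⊕ C'_i.
P'[1]: D6 ⊕ 2C ⊕ 11 = EB.
P'[2]: 92 ⊕ BE ⊕ 17 = 3B.
P'[3]: 46 ⊕ 18 ⊕ 3B = 65.
P'[4]: AD ⊕ 3D ⊕ D5 = 45.
P'[5]: 73 ⊕ B1 ⊕ B1 = 73.

P'[1] = EB, P'[2] = 3B, P'[3] = 65, P'[4] = 45, P'[5] = 73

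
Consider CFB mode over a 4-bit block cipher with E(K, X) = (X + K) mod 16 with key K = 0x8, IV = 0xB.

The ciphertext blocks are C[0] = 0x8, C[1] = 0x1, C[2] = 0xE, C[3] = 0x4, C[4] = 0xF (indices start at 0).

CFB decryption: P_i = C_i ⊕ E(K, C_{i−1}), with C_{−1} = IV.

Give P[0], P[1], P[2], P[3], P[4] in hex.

P[0]: E(K, 0xB) = 0x3; 0x8 ⊕ 0x3 = 0xB.
P[1]: E(K, 0x8) = 0x0; 0x1 ⊕ 0x0 = 0x1.
P[2]: E(K, 0x1) = 0x9; 0xE ⊕ 0x9 = 0x7.
P[3]: E(K, 0xE) = 0x6; 0x4 ⊕ 0x6 = 0x2.
P[4]: E(K, 0x4) = 0xC; 0xF ⊕ 0xC = 0x3.

P[0] = 0xB, P[1] = 0x1, P[2] = 0x7, P[3] = 0x2, P[4] = 0x3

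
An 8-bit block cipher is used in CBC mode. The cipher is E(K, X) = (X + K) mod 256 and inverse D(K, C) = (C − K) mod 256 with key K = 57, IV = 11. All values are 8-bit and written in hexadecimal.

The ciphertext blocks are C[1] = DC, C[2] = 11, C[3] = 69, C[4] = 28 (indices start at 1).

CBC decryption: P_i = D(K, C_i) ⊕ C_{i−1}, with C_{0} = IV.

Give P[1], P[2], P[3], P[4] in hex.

P[1] = 94, P[2] = 66, P[3] = 03, P[4] = B8

P[1]: D(K, DC) = 85; 85 ⊕ 11 = 94.
P[2]: D(K, 11) = BA; BA ⊕ DC = 66.
P[3]: D(K, 69) = 12; 12 ⊕ 11 = 03.
P[4]: D(K, 28) = D1; D1 ⊕ 69 = B8.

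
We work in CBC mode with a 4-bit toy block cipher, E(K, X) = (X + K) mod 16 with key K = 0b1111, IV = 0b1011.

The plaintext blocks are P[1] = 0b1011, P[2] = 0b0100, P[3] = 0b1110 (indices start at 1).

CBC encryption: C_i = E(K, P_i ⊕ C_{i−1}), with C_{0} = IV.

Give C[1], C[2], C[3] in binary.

C[1] = 0b1111, C[2] = 0b1010, C[3] = 0b0011

C[1]: P[1] ⊕ 0b1011 = 0b0000; E(K, 0b0000) = 0b1111.
C[2]: P[2] ⊕ 0b1111 = 0b1011; E(K, 0b1011) = 0b1010.
C[3]: P[3] ⊕ 0b1010 = 0b0100; E(K, 0b0100) = 0b0011.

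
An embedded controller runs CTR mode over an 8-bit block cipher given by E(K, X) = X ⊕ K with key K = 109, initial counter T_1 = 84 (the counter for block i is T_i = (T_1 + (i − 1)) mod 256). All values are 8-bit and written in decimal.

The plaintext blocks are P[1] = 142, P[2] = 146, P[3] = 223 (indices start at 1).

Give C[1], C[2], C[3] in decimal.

C[1] = 183, C[2] = 170, C[3] = 228

CTR encryption: S_i = E(K, T_i) where T_i is the counter for block i; C_i = P_i ⊕ S_i.
C[1]: T = 84, S = E(K, T) = 57; 142 ⊕ 57 = 183.
C[2]: T = 85, S = E(K, T) = 56; 146 ⊕ 56 = 170.
C[3]: T = 86, S = E(K, T) = 59; 223 ⊕ 59 = 228.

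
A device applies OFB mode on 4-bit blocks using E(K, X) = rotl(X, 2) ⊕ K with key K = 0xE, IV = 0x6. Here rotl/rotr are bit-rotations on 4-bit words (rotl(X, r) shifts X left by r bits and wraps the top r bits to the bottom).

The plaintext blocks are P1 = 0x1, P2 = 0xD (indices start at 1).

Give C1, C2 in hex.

C1 = 0x6, C2 = 0xE

OFB encryption: S_i = E(K, S_{i−1}) with S_{0} = IV; C_i = P_i ⊕ S_i.
C1: S = E(K, 0x6) = 0x7; 0x1 ⊕ 0x7 = 0x6.
C2: S = E(K, 0x7) = 0x3; 0xD ⊕ 0x3 = 0xE.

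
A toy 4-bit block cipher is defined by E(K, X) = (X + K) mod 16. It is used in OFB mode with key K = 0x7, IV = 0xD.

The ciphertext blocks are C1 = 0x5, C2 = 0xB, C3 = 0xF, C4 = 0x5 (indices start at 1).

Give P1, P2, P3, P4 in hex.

P1 = 0x1, P2 = 0x0, P3 = 0xD, P4 = 0xC

OFB decryption: S_i = E(K, S_{i−1}) with S_{0} = IV; P_i = C_i ⊕ S_i.
P1: S = E(K, 0xD) = 0x4; 0x5 ⊕ 0x4 = 0x1.
P2: S = E(K, 0x4) = 0xB; 0xB ⊕ 0xB = 0x0.
P3: S = E(K, 0xB) = 0x2; 0xF ⊕ 0x2 = 0xD.
P4: S = E(K, 0x2) = 0x9; 0x5 ⊕ 0x9 = 0xC.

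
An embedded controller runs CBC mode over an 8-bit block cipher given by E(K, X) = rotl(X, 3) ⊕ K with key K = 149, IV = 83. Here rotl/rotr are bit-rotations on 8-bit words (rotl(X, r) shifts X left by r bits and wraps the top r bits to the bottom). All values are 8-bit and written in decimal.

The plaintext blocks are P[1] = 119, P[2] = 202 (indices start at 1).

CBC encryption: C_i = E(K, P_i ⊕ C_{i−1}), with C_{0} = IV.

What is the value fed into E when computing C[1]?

36

C[1]: P[1] ⊕ 83 = 36; E(K, 36) = 180.
So the input to E for block [1] is 36.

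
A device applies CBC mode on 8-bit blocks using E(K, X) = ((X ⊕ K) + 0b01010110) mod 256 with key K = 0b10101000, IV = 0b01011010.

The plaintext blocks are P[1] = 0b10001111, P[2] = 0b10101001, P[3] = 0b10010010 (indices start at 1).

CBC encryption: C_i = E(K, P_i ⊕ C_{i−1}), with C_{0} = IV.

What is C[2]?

C[2] = 0b00101000

C[1]: P[1] ⊕ 0b01011010 = 0b11010101; E(K, 0b11010101) = 0b11010011.
C[2]: P[2] ⊕ 0b11010011 = 0b01111010; E(K, 0b01111010) = 0b00101000.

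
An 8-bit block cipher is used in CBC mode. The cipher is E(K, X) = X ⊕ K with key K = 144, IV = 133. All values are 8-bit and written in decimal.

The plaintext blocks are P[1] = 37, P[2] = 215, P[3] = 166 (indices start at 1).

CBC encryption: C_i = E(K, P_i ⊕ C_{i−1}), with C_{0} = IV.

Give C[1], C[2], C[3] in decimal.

C[1] = 48, C[2] = 119, C[3] = 65

C[1]: P[1] ⊕ 133 = 160; E(K, 160) = 48.
C[2]: P[2] ⊕ 48 = 231; E(K, 231) = 119.
C[3]: P[3] ⊕ 119 = 209; E(K, 209) = 65.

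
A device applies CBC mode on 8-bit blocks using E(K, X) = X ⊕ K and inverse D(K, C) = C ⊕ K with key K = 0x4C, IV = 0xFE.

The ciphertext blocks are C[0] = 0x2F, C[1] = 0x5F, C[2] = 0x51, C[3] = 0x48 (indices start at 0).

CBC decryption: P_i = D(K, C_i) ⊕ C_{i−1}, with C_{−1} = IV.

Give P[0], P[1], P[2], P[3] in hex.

P[0]: D(K, 0x2F) = 0x63; 0x63 ⊕ 0xFE = 0x9D.
P[1]: D(K, 0x5F) = 0x13; 0x13 ⊕ 0x2F = 0x3C.
P[2]: D(K, 0x51) = 0x1D; 0x1D ⊕ 0x5F = 0x42.
P[3]: D(K, 0x48) = 0x04; 0x04 ⊕ 0x51 = 0x55.

P[0] = 0x9D, P[1] = 0x3C, P[2] = 0x42, P[3] = 0x55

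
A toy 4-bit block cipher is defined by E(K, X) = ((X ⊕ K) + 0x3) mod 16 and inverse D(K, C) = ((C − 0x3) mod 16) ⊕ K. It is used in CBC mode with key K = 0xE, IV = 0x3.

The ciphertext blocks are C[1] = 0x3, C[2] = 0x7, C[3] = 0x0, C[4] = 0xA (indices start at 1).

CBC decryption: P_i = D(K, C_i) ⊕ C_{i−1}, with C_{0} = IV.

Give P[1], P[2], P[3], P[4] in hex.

P[1]: D(K, 0x3) = 0xE; 0xE ⊕ 0x3 = 0xD.
P[2]: D(K, 0x7) = 0xA; 0xA ⊕ 0x3 = 0x9.
P[3]: D(K, 0x0) = 0x3; 0x3 ⊕ 0x7 = 0x4.
P[4]: D(K, 0xA) = 0x9; 0x9 ⊕ 0x0 = 0x9.

P[1] = 0xD, P[2] = 0x9, P[3] = 0x4, P[4] = 0x9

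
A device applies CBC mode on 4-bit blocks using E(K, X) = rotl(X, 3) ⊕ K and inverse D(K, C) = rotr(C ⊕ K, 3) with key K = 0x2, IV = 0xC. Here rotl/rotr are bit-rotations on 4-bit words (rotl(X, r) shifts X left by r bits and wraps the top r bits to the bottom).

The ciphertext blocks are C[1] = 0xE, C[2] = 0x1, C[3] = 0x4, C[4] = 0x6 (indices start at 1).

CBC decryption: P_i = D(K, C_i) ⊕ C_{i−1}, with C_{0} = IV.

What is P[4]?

P[4] = 0xC

P[4]: D(K, 0x6) = 0x8; 0x8 ⊕ 0x4 = 0xC.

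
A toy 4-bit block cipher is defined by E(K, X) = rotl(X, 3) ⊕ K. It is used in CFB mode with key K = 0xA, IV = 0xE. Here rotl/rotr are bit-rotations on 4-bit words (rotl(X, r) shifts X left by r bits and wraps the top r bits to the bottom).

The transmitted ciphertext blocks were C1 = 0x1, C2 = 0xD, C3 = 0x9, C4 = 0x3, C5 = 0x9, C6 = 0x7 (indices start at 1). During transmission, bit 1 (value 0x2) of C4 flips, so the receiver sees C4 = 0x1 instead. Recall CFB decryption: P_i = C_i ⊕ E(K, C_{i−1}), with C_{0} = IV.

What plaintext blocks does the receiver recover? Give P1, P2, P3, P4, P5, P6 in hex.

P1 = 0xC, P2 = 0xF, P3 = 0xD, P4 = 0x7, P5 = 0xB, P6 = 0x1

Only C4 changed, to 0x1. In CFB, a change in C_i flips the same bit in P_i and garbles P_{i+1}. Decrypting the received ciphertext:
P1: E(K, 0xE) = 0xD; 0x1 ⊕ 0xD = 0xC.
P2: E(K, 0x1) = 0x2; 0xD ⊕ 0x2 = 0xF.
P3: E(K, 0xD) = 0x4; 0x9 ⊕ 0x4 = 0xD.
P4: E(K, 0x9) = 0x6; 0x1 ⊕ 0x6 = 0x7.
P5: E(K, 0x1) = 0x2; 0x9 ⊕ 0x2 = 0xB.
P6: E(K, 0x9) = 0x6; 0x7 ⊕ 0x6 = 0x1.
Blocks that differ from the original plaintext: P4, P5.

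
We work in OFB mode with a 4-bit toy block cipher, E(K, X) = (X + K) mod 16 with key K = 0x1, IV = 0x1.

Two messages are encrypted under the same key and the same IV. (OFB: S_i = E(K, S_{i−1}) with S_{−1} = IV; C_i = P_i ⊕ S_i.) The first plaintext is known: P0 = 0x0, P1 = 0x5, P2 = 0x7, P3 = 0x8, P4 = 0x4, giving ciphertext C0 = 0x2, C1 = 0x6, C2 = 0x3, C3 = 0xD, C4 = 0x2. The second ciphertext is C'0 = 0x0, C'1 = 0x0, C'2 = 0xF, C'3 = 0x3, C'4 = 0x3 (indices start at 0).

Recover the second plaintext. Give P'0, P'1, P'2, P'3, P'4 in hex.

P'0 = 0x2, P'1 = 0x3, P'2 = 0xB, P'3 = 0x6, P'4 = 0x5

In OFB with a reused IV, both messages share the same keystream S_i, so C_i ⊕ C'_i = P_i ⊕ P'_i and thus P'_i = P_i ⊕ C_i ⊕ C'_i.
P'0: 0x0 ⊕ 0x2 ⊕ 0x0 = 0x2.
P'1: 0x5 ⊕ 0x6 ⊕ 0x0 = 0x3.
P'2: 0x7 ⊕ 0x3 ⊕ 0xF = 0xB.
P'3: 0x8 ⊕ 0xD ⊕ 0x3 = 0x6.
P'4: 0x4 ⊕ 0x2 ⊕ 0x3 = 0x5.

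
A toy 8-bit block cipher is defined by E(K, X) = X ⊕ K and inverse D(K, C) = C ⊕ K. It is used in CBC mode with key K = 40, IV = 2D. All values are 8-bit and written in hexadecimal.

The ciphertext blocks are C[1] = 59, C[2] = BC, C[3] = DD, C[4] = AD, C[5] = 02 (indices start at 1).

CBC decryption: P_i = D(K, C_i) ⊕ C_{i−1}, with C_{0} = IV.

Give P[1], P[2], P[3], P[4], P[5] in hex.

P[1] = 34, P[2] = A5, P[3] = 21, P[4] = 30, P[5] = EF

P[1]: D(K, 59) = 19; 19 ⊕ 2D = 34.
P[2]: D(K, BC) = FC; FC ⊕ 59 = A5.
P[3]: D(K, DD) = 9D; 9D ⊕ BC = 21.
P[4]: D(K, AD) = ED; ED ⊕ DD = 30.
P[5]: D(K, 02) = 42; 42 ⊕ AD = EF.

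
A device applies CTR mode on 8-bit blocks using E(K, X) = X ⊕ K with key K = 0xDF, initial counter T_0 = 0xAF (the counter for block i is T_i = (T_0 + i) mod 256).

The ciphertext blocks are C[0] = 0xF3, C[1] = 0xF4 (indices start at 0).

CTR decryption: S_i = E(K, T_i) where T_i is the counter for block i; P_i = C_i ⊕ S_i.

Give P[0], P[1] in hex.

P[0] = 0x83, P[1] = 0x9B

P[0]: T = 0xAF, S = E(K, T) = 0x70; 0xF3 ⊕ 0x70 = 0x83.
P[1]: T = 0xB0, S = E(K, T) = 0x6F; 0xF4 ⊕ 0x6F = 0x9B.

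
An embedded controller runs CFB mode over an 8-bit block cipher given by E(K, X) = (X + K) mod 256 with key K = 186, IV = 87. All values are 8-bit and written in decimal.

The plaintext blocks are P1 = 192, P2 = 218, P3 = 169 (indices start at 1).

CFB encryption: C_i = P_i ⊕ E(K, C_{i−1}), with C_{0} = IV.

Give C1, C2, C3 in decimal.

C1 = 209, C2 = 81, C3 = 162

C1: E(K, 87) = 17; 192 ⊕ 17 = 209.
C2: E(K, 209) = 139; 218 ⊕ 139 = 81.
C3: E(K, 81) = 11; 169 ⊕ 11 = 162.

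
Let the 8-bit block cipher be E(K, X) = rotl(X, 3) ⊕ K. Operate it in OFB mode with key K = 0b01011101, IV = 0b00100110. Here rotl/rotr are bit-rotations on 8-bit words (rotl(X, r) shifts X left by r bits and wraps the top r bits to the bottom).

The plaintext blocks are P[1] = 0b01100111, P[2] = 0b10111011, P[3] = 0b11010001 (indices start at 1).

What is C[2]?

C[2] = 0b10000101

OFB encryption: S_i = E(K, S_{i−1}) with S_{0} = IV; C_i = P_i ⊕ S_i.
C[1]: S = E(K, 0b00100110) = 0b01101100; 0b01100111 ⊕ 0b01101100 = 0b00001011.
C[2]: S = E(K, 0b01101100) = 0b00111110; 0b10111011 ⊕ 0b00111110 = 0b10000101.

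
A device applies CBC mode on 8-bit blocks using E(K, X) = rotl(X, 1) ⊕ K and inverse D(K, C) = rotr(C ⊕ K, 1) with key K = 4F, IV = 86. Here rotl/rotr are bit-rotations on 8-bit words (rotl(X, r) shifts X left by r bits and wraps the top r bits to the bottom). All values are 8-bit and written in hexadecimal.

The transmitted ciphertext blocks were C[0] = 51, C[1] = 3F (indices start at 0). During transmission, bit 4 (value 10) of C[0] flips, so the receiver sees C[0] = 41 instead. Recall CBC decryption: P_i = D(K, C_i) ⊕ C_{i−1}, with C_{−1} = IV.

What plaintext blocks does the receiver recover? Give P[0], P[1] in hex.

P[0] = 81, P[1] = 79

Only C[0] changed, to 41. In CBC, a change in C_i garbles P_i and flips the same bit in P_{i+1}. Decrypting the received ciphertext:
P[0]: D(K, 41) = 07; 07 ⊕ 86 = 81.
P[1]: D(K, 3F) = 38; 38 ⊕ 41 = 79.
Blocks that differ from the original plaintext: P[0], P[1].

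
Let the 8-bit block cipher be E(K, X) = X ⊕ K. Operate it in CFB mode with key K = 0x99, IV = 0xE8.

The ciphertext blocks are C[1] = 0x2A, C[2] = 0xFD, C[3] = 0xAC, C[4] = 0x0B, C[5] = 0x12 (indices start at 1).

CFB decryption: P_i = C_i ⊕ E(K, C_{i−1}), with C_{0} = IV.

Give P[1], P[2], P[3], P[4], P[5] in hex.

P[1]: E(K, 0xE8) = 0x71; 0x2A ⊕ 0x71 = 0x5B.
P[2]: E(K, 0x2A) = 0xB3; 0xFD ⊕ 0xB3 = 0x4E.
P[3]: E(K, 0xFD) = 0x64; 0xAC ⊕ 0x64 = 0xC8.
P[4]: E(K, 0xAC) = 0x35; 0x0B ⊕ 0x35 = 0x3E.
P[5]: E(K, 0x0B) = 0x92; 0x12 ⊕ 0x92 = 0x80.

P[1] = 0x5B, P[2] = 0x4E, P[3] = 0xC8, P[4] = 0x3E, P[5] = 0x80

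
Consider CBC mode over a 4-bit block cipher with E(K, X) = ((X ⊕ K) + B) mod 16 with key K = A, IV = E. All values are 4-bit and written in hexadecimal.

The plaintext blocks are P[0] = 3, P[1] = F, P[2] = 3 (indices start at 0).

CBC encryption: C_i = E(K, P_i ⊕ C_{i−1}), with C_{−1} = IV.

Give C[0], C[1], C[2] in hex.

C[0]: P[0] ⊕ E = D; E(K, D) = 2.
C[1]: P[1] ⊕ 2 = D; E(K, D) = 2.
C[2]: P[2] ⊕ 2 = 1; E(K, 1) = 6.

C[0] = 2, C[1] = 2, C[2] = 6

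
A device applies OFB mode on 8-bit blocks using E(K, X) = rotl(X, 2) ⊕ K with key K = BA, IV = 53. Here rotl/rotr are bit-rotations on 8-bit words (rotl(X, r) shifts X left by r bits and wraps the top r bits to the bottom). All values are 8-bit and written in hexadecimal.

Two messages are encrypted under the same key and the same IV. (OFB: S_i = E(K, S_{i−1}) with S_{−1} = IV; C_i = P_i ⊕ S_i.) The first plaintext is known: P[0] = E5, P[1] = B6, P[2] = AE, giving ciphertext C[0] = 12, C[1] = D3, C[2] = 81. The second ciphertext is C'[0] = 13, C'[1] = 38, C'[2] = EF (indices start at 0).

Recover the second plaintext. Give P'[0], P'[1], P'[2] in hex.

P'[0] = E4, P'[1] = 5D, P'[2] = C0

In OFB with a reused IV, both messages share the same keystream S_i, so C_i ⊕ C'_i = P_i ⊕ P'_i and thus P'_i = P_i ⊕ C_i ⊕ C'_i.
P'[0]: E5 ⊕ 12 ⊕ 13 = E4.
P'[1]: B6 ⊕ D3 ⊕ 38 = 5D.
P'[2]: AE ⊕ 81 ⊕ EF = C0.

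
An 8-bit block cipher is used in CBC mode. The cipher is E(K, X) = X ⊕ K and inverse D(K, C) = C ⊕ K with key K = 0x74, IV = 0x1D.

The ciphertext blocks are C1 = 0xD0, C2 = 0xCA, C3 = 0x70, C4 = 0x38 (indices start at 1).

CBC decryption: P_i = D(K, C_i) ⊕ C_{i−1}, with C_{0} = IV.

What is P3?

P3 = 0xCE

P3: D(K, 0x70) = 0x04; 0x04 ⊕ 0xCA = 0xCE.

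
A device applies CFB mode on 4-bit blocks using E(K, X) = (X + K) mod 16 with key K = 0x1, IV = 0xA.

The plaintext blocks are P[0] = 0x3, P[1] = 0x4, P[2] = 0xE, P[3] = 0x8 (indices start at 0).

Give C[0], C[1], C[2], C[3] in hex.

C[0] = 0x8, C[1] = 0xD, C[2] = 0x0, C[3] = 0x9

CFB encryption: C_i = P_i ⊕ E(K, C_{i−1}), with C_{−1} = IV.
C[0]: E(K, 0xA) = 0xB; 0x3 ⊕ 0xB = 0x8.
C[1]: E(K, 0x8) = 0x9; 0x4 ⊕ 0x9 = 0xD.
C[2]: E(K, 0xD) = 0xE; 0xE ⊕ 0xE = 0x0.
C[3]: E(K, 0x0) = 0x1; 0x8 ⊕ 0x1 = 0x9.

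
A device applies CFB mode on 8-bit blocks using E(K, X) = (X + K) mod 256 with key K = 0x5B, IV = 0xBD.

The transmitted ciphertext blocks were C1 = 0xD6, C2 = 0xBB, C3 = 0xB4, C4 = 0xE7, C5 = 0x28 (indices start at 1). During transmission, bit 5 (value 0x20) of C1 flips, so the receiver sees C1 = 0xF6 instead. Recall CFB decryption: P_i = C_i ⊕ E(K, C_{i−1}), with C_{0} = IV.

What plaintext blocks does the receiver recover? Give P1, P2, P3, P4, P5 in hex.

Only C1 changed, to 0xF6. In CFB, a change in C_i flips the same bit in P_i and garbles P_{i+1}. Decrypting the received ciphertext:
P1: E(K, 0xBD) = 0x18; 0xF6 ⊕ 0x18 = 0xEE.
P2: E(K, 0xF6) = 0x51; 0xBB ⊕ 0x51 = 0xEA.
P3: E(K, 0xBB) = 0x16; 0xB4 ⊕ 0x16 = 0xA2.
P4: E(K, 0xB4) = 0x0F; 0xE7 ⊕ 0x0F = 0xE8.
P5: E(K, 0xE7) = 0x42; 0x28 ⊕ 0x42 = 0x6A.
Blocks that differ from the original plaintext: P1, P2.

P1 = 0xEE, P2 = 0xEA, P3 = 0xA2, P4 = 0xE8, P5 = 0x6A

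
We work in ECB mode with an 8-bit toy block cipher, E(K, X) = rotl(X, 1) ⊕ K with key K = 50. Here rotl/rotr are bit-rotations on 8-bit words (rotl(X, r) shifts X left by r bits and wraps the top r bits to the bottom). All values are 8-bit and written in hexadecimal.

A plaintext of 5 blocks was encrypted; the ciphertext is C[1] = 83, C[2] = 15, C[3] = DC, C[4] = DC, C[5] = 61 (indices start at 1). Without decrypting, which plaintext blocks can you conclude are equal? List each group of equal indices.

P[3] = P[4]

ECB encrypts each block independently with the same key, so equal ciphertext blocks imply equal plaintext blocks.
C[3] = C[4] = DC, so P[3] = P[4].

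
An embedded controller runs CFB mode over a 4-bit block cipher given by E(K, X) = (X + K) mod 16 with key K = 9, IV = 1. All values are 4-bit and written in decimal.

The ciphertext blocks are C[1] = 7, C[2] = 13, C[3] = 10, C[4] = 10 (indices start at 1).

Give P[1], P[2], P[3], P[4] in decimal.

CFB decryption: P_i = C_i ⊕ E(K, C_{i−1}), with C_{0} = IV.
P[1]: E(K, 1) = 10; 7 ⊕ 10 = 13.
P[2]: E(K, 7) = 0; 13 ⊕ 0 = 13.
P[3]: E(K, 13) = 6; 10 ⊕ 6 = 12.
P[4]: E(K, 10) = 3; 10 ⊕ 3 = 9.

P[1] = 13, P[2] = 13, P[3] = 12, P[4] = 9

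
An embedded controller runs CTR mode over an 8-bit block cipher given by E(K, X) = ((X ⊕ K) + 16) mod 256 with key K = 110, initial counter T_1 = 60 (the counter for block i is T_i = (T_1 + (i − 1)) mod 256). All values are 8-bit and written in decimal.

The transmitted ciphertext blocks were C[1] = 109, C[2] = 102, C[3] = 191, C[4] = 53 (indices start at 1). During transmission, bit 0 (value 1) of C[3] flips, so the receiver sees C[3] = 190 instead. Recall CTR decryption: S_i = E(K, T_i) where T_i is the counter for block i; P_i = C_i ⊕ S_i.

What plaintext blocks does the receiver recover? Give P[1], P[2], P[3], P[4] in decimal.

P[1] = 15, P[2] = 5, P[3] = 222, P[4] = 84

Only C[3] changed, to 190. In CTR, a change in C_i flips the same bit in P_i only; the keystream is unaffected. Decrypting the received ciphertext:
P[1]: T = 60, S = E(K, T) = 98; 109 ⊕ 98 = 15.
P[2]: T = 61, S = E(K, T) = 99; 102 ⊕ 99 = 5.
P[3]: T = 62, S = E(K, T) = 96; 190 ⊕ 96 = 222.
P[4]: T = 63, S = E(K, T) = 97; 53 ⊕ 97 = 84.
Blocks that differ from the original plaintext: P[3].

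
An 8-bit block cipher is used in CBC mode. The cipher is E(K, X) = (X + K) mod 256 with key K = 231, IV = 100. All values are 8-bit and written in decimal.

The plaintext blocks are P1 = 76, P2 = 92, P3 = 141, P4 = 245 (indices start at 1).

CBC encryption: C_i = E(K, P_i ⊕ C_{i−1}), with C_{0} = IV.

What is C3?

C1: P1 ⊕ 100 = 40; E(K, 40) = 15.
C2: P2 ⊕ 15 = 83; E(K, 83) = 58.
C3: P3 ⊕ 58 = 183; E(K, 183) = 158.

C3 = 158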